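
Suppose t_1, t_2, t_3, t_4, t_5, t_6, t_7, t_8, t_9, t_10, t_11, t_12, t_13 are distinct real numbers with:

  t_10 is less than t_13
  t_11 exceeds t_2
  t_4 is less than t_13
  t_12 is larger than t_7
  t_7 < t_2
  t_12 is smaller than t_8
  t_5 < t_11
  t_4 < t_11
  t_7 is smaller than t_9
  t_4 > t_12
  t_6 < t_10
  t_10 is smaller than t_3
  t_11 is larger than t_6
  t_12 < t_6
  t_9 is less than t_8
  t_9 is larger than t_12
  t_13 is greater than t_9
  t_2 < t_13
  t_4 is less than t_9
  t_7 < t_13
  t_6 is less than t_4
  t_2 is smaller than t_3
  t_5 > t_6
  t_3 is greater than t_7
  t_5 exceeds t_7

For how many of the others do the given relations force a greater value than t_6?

Directly above t_6: t_10, t_4, t_5, t_11.
One step further: t_9, t_3, t_13 (7 so far).
One step further: t_8 (8 so far).
Nothing else is reachable above t_6; 8 in all.

8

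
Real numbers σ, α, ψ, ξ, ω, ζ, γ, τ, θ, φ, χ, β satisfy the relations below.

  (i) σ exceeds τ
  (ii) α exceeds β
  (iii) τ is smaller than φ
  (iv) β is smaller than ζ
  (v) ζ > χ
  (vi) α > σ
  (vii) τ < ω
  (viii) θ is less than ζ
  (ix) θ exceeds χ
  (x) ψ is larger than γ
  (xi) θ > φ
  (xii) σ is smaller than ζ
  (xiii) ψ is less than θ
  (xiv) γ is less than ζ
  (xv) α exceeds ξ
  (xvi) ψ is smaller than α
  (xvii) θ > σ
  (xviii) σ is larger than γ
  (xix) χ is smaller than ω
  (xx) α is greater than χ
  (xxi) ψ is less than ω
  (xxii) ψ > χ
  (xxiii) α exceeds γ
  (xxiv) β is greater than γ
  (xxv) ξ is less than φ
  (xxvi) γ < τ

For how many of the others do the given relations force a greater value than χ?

The elements the relations force above χ are ψ, α, ω, θ, ζ — no chain reaches any other.
That is 5.

5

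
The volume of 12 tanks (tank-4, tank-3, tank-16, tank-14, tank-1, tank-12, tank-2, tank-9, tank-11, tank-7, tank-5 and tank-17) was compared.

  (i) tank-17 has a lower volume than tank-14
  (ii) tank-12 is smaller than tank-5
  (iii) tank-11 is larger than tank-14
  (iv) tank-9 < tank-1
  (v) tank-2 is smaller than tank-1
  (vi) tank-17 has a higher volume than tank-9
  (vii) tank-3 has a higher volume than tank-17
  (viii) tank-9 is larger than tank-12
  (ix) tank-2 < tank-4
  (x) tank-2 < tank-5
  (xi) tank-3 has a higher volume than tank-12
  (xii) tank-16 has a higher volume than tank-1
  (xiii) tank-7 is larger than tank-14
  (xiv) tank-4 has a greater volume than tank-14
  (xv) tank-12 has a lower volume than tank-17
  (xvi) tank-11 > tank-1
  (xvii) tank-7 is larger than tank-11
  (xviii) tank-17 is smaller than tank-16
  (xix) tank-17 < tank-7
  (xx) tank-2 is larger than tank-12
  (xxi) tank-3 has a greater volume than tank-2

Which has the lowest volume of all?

tank-12

Chaining upward from tank-12: directly above it, tank-9, tank-17, tank-2, tank-5, tank-3; then tank-14, tank-4, tank-1, tank-7, tank-16; then tank-11.
That covers every other element, and nothing is given below tank-12, so tank-12 is the lowest volume.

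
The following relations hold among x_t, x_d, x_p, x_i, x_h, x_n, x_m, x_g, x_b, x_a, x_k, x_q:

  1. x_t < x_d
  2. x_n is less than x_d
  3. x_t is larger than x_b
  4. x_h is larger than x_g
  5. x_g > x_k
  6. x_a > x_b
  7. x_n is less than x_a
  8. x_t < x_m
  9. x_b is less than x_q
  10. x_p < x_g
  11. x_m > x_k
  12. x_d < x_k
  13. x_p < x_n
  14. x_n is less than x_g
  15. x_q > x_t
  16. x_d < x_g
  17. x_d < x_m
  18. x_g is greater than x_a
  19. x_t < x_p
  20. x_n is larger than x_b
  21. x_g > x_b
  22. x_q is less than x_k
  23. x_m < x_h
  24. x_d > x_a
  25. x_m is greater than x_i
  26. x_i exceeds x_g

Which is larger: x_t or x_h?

x_t < x_p and x_p < x_n give x_t < x_n.
With x_n < x_a: x_t < x_p < x_n < x_a.
Then x_a < x_d extends the chain to x_d.
With x_d < x_k: x_t < x_p < x_n < x_a < x_d < x_k.
With x_k < x_g: x_t < x_p < x_n < x_a < x_d < x_k < x_g.
Then x_g < x_i extends the chain to x_i.
Then x_i < x_m extends the chain to x_m.
Then x_m < x_h extends the chain to x_h.
So x_t < x_h; x_h is the larger of the two.

x_h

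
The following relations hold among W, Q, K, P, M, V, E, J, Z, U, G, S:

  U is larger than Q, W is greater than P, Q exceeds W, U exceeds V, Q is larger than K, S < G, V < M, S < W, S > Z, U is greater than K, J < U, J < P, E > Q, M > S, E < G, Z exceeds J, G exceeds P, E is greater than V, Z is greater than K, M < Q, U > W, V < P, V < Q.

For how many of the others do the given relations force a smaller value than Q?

The elements the relations force below Q are V, J, K, P, Z, S, W, M — no chain reaches any other.
That is 8.

8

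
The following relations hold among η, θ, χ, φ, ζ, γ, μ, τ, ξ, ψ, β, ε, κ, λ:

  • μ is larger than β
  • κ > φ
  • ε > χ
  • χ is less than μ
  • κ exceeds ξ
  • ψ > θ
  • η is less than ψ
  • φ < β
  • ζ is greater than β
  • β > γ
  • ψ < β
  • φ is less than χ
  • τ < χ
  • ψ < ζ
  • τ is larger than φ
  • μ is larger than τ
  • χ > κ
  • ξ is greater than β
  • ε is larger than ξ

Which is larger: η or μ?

η < ψ and ψ < β give η < β.
Then β < ξ extends the chain to ξ.
Then ξ < κ extends the chain to κ.
Then κ < χ extends the chain to χ.
Then χ < μ extends the chain to μ.
So η < μ; μ is the larger of the two.

μ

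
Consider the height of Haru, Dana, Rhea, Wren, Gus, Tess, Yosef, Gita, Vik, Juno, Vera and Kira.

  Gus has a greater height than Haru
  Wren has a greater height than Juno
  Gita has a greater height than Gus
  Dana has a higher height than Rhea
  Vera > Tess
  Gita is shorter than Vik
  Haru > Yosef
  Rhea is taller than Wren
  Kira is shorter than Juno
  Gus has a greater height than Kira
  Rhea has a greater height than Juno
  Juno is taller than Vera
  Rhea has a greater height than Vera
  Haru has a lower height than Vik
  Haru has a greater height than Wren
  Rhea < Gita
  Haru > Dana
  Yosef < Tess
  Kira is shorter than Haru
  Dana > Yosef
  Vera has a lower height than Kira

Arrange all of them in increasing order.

Nothing is placed below Yosef, so it is least; from there Yosef < Tess; Tess < Vera; Vera < Kira; Kira < Juno; Juno < Wren; Wren < Rhea; Rhea < Dana; Dana < Haru; Haru < Gus; Gus < Gita; Gita < Vik, each given directly.

Yosef < Tess < Vera < Kira < Juno < Wren < Rhea < Dana < Haru < Gus < Gita < Vik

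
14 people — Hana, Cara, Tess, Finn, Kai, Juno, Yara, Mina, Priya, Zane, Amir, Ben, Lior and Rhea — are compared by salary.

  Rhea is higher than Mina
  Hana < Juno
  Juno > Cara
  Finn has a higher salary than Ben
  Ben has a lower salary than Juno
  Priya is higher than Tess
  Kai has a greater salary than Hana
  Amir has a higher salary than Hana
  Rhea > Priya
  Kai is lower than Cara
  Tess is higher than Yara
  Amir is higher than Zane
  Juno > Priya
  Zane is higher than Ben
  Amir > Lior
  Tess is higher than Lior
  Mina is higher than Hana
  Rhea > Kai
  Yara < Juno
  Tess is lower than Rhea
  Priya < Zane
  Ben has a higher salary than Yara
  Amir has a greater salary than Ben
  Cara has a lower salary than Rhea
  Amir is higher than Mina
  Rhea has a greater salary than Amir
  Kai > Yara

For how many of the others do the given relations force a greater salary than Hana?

6

The elements the relations force above Hana are Kai, Mina, Amir, Cara, Juno, Rhea — no chain reaches any other.
That is 6.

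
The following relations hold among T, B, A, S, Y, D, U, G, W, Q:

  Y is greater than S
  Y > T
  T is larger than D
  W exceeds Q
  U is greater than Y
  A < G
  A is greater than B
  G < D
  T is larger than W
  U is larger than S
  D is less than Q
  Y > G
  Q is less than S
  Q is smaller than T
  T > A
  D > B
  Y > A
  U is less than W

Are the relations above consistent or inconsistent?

Chaining the given relations yields U < W < T < Y, so U < Y. But one relation states Y < U. These cannot both hold.

inconsistent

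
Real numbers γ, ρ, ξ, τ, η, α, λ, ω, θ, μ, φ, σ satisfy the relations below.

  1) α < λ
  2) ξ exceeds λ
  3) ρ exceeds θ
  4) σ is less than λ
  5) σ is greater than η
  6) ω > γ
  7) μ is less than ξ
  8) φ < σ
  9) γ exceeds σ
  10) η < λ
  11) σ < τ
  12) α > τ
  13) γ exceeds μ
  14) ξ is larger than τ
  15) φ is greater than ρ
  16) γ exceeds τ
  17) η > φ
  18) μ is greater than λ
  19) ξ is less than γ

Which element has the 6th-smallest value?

τ

Piecing the relations together gives one ordering: θ < ρ < φ < η < σ < τ < α < λ < μ < ξ < γ < ω.
Counting 6 from the smallest end gives τ.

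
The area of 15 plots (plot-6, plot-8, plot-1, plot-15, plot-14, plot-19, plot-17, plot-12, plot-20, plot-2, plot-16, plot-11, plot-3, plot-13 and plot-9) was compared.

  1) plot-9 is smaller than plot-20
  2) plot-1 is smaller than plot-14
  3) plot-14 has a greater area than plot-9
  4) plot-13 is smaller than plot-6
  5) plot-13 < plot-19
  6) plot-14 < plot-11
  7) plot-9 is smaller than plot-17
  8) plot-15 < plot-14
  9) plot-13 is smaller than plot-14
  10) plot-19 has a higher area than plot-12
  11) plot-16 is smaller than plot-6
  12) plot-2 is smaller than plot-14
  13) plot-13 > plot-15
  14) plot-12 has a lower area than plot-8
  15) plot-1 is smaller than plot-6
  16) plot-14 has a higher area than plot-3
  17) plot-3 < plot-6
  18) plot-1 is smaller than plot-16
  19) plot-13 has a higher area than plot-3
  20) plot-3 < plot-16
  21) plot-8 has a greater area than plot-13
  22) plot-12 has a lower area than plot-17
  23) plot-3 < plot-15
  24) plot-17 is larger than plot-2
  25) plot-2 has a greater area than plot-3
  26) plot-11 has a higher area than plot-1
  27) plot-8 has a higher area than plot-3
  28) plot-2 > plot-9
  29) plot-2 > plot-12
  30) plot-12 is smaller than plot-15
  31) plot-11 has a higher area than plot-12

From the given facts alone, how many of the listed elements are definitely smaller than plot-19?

4

Directly below plot-19: plot-12, plot-13.
One step further: plot-3, plot-15 (4 so far).
Nothing else is reachable below plot-19; 4 in all.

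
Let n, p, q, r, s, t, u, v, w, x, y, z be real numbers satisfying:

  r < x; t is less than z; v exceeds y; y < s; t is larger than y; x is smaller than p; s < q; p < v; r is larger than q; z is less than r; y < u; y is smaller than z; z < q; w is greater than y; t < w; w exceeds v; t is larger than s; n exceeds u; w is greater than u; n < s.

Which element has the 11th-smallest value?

Piecing the relations together gives one ordering: y < u < n < s < t < z < q < r < x < p < v < w.
The 11th smallest is v.

v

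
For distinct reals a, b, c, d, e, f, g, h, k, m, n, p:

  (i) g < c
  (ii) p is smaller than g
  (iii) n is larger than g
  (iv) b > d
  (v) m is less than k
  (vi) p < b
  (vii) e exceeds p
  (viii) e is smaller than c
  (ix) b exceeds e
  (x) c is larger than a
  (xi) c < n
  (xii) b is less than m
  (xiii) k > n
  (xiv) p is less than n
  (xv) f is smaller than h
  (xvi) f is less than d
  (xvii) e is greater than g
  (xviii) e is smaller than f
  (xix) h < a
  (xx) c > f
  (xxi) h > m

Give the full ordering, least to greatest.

p < g < e < f < d < b < m < h < a < c < n < k

The consecutive links are each given: p < g; g < e; e < f; f < d; d < b; b < m; m < h; h < a; a < c; c < n; n < k.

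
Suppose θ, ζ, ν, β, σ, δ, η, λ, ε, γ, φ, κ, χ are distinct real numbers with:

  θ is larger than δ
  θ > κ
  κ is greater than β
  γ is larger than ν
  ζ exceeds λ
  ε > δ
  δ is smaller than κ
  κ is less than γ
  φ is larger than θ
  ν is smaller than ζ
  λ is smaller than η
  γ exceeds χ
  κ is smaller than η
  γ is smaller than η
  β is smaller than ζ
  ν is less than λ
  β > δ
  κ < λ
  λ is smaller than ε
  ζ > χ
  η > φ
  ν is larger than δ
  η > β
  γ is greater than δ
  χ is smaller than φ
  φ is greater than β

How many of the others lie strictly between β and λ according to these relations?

Chaining upward from β reaches: κ, θ, φ, γ, ε, ζ, η.
Chaining downward from λ reaches: δ, κ, ν.
Strictly between β and λ are those in both lists: κ — 1 element.

1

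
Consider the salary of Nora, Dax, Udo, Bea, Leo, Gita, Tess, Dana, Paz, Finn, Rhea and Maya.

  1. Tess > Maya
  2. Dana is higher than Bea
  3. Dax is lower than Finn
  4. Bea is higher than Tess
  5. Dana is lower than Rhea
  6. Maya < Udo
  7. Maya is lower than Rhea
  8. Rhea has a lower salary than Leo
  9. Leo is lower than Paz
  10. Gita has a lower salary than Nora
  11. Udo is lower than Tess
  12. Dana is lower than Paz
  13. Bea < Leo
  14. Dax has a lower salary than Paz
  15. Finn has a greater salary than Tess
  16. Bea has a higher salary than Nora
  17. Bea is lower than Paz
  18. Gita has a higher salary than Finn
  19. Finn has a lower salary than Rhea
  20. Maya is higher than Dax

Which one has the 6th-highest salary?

Nora

Chaining the given pairs: Dax < Maya < Udo < Tess < Finn < Gita < Nora < Bea < Dana < Rhea < Leo < Paz.
The 6th largest is Nora.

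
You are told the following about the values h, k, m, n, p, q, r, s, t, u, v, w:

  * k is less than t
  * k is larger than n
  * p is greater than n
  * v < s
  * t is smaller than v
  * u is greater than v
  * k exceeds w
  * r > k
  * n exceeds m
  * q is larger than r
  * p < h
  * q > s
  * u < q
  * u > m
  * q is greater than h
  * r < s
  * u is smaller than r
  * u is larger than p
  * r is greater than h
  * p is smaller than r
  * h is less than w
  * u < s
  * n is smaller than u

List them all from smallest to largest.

Nothing is placed below m, so it is least; from there m < n; n < p; p < h; h < w; w < k; k < t; t < v; v < u; u < r; r < s; s < q, each given directly.

m < n < p < h < w < k < t < v < u < r < s < q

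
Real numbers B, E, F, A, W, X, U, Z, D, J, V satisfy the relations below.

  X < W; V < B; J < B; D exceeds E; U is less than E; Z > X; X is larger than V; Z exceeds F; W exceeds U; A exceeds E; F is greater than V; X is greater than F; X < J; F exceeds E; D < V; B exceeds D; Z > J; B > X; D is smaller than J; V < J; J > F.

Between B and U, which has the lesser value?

U

Link the given pairs in sequence: U < E; E < D; D < V; V < X; X < B.
Chaining these gives U < E < D < V < X < B.
So U < B; U is the smaller of the two.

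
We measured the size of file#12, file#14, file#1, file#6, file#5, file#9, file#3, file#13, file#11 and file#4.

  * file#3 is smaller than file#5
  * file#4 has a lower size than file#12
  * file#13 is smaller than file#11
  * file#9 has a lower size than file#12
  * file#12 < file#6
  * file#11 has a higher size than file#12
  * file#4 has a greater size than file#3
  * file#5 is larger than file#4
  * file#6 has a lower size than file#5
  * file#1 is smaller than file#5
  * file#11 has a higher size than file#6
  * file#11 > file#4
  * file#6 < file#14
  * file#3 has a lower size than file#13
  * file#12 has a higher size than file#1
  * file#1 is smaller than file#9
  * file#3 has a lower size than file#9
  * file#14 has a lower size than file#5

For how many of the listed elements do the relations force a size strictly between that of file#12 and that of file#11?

1

The relations place file#12 below file#11. An element lies strictly between them when it is forced above file#12 and also forced below file#11.
Above file#12: {file#6, file#14, file#5}. Below file#11: {file#1, file#3, file#9, file#4, file#6, file#13}.
Intersection: {file#6} — 1.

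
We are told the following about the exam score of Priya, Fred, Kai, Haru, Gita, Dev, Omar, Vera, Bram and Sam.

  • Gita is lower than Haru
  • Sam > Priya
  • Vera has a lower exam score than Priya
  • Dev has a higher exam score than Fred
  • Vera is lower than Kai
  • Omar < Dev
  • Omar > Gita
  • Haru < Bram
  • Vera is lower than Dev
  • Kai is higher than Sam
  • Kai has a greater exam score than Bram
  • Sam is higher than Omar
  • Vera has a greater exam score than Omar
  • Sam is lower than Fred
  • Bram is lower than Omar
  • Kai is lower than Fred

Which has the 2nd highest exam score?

Piecing the relations together gives one ordering: Gita < Haru < Bram < Omar < Vera < Priya < Sam < Kai < Fred < Dev.
Counting 2 from the largest end gives Fred.

Fred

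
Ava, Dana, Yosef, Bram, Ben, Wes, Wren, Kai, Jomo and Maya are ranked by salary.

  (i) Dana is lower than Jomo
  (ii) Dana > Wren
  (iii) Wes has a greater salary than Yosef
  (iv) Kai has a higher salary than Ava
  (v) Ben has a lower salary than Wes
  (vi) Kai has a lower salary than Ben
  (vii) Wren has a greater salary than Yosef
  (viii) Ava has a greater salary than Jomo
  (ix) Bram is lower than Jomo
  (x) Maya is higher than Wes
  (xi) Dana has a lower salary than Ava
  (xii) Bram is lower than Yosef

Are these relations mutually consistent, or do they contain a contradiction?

consistent

The single ordering Bram < Yosef < Wren < Dana < Jomo < Ava < Kai < Ben < Wes < Maya satisfies every listed relation, so no contradiction arises.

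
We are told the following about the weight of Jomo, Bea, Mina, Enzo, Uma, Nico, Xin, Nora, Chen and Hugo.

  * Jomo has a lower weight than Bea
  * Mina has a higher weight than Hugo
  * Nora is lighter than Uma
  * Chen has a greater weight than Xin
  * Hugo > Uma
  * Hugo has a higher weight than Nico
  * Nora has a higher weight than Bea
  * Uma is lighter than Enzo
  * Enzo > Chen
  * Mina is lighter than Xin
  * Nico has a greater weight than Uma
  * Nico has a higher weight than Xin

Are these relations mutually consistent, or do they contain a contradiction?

inconsistent

Chaining the given relations yields Nico < Hugo < Mina < Xin, so Nico < Xin. But one relation states Xin < Nico. These cannot both hold.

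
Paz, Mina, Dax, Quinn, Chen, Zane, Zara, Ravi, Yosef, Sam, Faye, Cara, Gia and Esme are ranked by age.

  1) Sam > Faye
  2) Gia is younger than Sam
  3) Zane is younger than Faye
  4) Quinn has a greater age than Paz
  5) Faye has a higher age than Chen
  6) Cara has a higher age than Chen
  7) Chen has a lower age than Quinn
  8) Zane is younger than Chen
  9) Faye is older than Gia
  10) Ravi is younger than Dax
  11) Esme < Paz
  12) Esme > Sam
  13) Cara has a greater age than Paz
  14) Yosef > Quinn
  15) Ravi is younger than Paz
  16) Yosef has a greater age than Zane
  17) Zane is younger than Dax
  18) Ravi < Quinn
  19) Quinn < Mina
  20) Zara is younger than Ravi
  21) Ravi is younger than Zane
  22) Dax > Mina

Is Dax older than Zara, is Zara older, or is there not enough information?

Dax

Zara < Ravi and Ravi < Zane give Zara < Zane.
Then Zane < Chen extends the chain to Chen.
With Chen < Faye: Zara < Ravi < Zane < Chen < Faye.
With Faye < Sam: Zara < Ravi < Zane < Chen < Faye < Sam.
With Sam < Esme: Zara < Ravi < Zane < Chen < Faye < Sam < Esme.
With Esme < Paz: Zara < Ravi < Zane < Chen < Faye < Sam < Esme < Paz.
Then Paz < Quinn extends the chain to Quinn.
With Quinn < Mina: Zara < Ravi < Zane < Chen < Faye < Sam < Esme < Paz < Quinn < Mina.
With Mina < Dax: Zara < Ravi < Zane < Chen < Faye < Sam < Esme < Paz < Quinn < Mina < Dax.
So Dax is older.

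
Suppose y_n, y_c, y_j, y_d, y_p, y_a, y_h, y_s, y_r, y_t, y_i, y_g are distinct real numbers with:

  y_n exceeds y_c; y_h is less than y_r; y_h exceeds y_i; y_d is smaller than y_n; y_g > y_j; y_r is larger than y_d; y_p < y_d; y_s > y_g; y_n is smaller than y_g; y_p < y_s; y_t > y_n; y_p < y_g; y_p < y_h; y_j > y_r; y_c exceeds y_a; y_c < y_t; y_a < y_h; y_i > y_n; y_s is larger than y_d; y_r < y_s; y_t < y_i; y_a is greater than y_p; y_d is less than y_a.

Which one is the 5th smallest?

y_n

Piecing the relations together gives one ordering: y_p < y_d < y_a < y_c < y_n < y_t < y_i < y_h < y_r < y_j < y_g < y_s.
Counting 5 from the smallest end gives y_n.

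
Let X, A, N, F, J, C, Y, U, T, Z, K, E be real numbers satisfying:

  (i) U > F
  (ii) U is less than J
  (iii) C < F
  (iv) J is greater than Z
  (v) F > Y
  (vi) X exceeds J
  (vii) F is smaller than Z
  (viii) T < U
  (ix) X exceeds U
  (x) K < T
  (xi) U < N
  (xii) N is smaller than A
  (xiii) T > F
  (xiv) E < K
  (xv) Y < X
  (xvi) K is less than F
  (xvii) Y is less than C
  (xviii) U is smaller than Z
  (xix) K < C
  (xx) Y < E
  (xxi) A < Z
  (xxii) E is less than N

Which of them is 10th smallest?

Z

Piecing the relations together gives one ordering: Y < E < K < C < F < T < U < N < A < Z < J < X.
The 10th smallest is Z.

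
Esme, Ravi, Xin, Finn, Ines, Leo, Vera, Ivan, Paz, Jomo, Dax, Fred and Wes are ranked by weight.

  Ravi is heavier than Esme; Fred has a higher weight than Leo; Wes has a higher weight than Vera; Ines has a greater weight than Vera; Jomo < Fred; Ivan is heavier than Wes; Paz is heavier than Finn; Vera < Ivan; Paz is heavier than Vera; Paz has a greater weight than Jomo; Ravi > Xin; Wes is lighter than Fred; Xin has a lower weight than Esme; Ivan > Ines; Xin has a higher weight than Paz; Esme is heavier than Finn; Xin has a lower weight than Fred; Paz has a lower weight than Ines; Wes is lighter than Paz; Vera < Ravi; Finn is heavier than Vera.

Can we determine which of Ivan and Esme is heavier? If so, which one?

Following every chain through Esme: above Esme we get Ravi; below Esme we get Vera, Jomo, Finn, Wes, Paz, Xin.
Ivan is not reached, and no chain runs the other way from Ivan to Esme.
So the given relations leave the order of Esme and Ivan undetermined.

undetermined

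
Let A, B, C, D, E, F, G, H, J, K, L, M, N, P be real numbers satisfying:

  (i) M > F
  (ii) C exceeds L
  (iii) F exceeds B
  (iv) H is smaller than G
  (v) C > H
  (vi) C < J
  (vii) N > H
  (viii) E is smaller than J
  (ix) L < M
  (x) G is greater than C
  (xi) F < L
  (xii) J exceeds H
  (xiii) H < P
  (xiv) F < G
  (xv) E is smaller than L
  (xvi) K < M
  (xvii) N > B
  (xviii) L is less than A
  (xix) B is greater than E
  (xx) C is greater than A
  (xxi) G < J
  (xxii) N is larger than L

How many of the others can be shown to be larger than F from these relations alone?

7

Directly above F: L, M, G.
One step further: A, C, N, J (7 so far).
No other element is forced above F by the given relations, so the count is 7.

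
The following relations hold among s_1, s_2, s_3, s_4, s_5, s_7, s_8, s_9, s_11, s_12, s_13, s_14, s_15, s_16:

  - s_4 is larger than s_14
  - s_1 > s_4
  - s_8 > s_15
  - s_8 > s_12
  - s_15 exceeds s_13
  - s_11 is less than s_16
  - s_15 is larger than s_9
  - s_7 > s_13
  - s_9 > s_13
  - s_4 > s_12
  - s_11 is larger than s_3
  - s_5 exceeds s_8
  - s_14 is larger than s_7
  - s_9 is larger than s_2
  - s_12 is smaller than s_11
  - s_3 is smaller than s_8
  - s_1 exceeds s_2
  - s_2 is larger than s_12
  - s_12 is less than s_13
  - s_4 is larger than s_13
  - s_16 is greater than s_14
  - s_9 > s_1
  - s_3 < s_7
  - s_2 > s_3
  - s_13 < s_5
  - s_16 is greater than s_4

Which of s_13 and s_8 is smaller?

s_13

s_13 < s_7 and s_7 < s_14 give s_13 < s_14.
With s_14 < s_4: s_13 < s_7 < s_14 < s_4.
Then s_4 < s_1 extends the chain to s_1.
With s_1 < s_9: s_13 < s_7 < s_14 < s_4 < s_1 < s_9.
Then s_9 < s_15 extends the chain to s_15.
With s_15 < s_8: s_13 < s_7 < s_14 < s_4 < s_1 < s_9 < s_15 < s_8.
So s_13 < s_8; s_13 is the smaller of the two.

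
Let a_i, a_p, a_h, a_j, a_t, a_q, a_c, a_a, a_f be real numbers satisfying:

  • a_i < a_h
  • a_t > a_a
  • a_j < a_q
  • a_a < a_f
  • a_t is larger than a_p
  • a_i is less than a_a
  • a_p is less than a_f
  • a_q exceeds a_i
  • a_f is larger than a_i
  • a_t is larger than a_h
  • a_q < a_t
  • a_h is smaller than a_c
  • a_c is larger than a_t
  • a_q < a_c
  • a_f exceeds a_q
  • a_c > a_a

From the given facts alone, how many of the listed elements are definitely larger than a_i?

6

From a_i the given relations immediately reach a_q, a_h, a_a, a_f.
From those, a_t, a_c — 6 in total.
Nothing else is reachable above a_i; 6 in all.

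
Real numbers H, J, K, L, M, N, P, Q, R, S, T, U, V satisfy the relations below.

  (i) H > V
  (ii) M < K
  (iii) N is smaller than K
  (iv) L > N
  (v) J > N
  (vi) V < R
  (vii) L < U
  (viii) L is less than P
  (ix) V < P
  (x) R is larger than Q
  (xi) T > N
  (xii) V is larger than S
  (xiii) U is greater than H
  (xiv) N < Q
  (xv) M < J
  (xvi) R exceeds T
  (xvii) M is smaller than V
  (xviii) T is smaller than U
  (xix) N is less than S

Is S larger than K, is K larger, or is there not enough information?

Following every chain through S: above S we get V, H, U, P, R; below S we get N.
K is not reached, and no chain runs the other way from K to S.
So the given relations leave the order of S and K undetermined.

undetermined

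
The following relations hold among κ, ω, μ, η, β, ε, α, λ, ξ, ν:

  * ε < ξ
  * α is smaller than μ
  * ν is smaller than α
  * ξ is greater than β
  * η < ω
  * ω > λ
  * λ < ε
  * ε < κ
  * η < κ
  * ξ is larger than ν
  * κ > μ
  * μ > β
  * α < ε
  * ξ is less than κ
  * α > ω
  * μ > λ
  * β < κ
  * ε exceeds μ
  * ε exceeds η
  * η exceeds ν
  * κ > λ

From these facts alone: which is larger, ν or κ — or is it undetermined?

κ

ν < η and η < ω give ν < ω.
Then ω < α extends the chain to α.
With α < μ: ν < η < ω < α < μ.
With μ < ε: ν < η < ω < α < μ < ε.
Then ε < ξ extends the chain to ξ.
With ξ < κ: ν < η < ω < α < μ < ε < ξ < κ.
So κ is larger.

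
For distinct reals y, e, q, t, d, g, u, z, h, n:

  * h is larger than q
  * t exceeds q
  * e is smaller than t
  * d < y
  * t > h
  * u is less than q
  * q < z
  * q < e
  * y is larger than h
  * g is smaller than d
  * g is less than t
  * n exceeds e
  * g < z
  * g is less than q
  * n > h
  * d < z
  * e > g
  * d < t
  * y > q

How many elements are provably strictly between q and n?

The relations place q below n. An element lies strictly between them when it is forced above q and also forced below n.
Above q: {h, e, z, t, y}. Below n: {g, u, h, e}.
Intersection: {h, e} — 2.

2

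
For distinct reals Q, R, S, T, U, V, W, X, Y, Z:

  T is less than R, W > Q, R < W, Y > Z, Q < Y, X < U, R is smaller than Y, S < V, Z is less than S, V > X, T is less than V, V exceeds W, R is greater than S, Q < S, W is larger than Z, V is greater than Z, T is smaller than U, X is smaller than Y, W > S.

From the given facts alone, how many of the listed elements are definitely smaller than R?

4

Directly below R: T, S.
One step further: Z, Q (4 so far).
No other element is forced below R by the given relations, so the count is 4.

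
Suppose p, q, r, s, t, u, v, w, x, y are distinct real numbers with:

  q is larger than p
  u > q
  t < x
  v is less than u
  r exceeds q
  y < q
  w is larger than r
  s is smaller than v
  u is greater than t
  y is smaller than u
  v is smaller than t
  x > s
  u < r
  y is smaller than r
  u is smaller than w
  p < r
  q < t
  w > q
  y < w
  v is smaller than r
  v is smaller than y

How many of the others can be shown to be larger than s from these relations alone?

Directly above s: v, x.
One step further: y, t, u, r (6 so far).
One step further: q, w (8 so far).
Nothing else is reachable above s; 8 in all.

8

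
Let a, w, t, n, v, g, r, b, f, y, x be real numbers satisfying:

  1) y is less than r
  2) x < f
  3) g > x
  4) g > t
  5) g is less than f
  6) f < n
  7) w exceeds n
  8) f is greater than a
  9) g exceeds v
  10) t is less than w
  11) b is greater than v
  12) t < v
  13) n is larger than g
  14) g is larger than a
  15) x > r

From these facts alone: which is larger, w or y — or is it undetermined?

w

y < r and r < x give y < x.
With x < g: y < r < x < g.
With g < f: y < r < x < g < f.
Then f < n extends the chain to n.
With n < w: y < r < x < g < f < n < w.
So w is larger.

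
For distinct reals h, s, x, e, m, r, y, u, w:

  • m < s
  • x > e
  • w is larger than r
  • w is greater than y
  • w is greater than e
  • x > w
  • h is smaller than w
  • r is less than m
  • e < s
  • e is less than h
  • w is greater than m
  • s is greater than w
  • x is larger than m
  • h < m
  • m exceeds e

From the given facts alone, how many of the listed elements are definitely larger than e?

From e the given relations immediately reach h, m, w, x, s.
No other element is forced above e by the given relations, so the count is 5.

5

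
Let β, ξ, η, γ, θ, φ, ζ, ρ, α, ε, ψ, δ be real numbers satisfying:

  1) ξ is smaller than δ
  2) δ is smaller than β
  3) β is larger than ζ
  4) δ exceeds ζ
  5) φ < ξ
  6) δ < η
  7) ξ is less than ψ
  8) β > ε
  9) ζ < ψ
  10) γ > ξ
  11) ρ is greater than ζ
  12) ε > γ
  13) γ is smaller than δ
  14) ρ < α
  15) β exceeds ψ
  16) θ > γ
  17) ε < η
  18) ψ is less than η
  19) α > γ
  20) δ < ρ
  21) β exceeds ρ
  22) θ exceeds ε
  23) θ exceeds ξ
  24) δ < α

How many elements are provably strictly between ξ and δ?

The relations place ξ below δ. An element lies strictly between them when it is forced above ξ and also forced below δ.
Above ξ: {γ, ε, θ, ρ, ψ, η, β, α}. Below δ: {φ, γ, ζ}.
Intersection: {γ} — 1.

1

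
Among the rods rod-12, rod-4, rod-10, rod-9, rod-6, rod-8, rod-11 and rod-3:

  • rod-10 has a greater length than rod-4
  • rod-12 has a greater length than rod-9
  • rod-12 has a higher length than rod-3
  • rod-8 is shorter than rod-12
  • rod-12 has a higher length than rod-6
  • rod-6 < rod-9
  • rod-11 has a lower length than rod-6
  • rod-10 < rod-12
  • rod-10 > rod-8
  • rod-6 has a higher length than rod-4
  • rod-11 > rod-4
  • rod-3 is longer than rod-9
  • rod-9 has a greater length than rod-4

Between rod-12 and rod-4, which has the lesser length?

rod-4

rod-4 < rod-11 and rod-11 < rod-6 give rod-4 < rod-6.
Then rod-6 < rod-9 extends the chain to rod-9.
With rod-9 < rod-3: rod-4 < rod-11 < rod-6 < rod-9 < rod-3.
With rod-3 < rod-12: rod-4 < rod-11 < rod-6 < rod-9 < rod-3 < rod-12.
So rod-4 < rod-12; rod-4 is the shorter of the two.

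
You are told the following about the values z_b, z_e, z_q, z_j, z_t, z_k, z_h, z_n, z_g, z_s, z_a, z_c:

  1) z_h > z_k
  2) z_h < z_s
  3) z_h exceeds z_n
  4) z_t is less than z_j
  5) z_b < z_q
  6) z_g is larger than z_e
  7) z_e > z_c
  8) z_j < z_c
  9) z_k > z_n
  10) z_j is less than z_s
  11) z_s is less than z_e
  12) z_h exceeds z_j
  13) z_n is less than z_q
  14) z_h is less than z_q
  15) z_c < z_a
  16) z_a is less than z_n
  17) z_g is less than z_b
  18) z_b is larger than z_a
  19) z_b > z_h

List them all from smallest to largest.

z_t < z_j < z_c < z_a < z_n < z_k < z_h < z_s < z_e < z_g < z_b < z_q

Nothing is placed below z_t, so it is least; from there z_t < z_j; z_j < z_c; z_c < z_a; z_a < z_n; z_n < z_k; z_k < z_h; z_h < z_s; z_s < z_e; z_e < z_g; z_g < z_b; z_b < z_q, each given directly.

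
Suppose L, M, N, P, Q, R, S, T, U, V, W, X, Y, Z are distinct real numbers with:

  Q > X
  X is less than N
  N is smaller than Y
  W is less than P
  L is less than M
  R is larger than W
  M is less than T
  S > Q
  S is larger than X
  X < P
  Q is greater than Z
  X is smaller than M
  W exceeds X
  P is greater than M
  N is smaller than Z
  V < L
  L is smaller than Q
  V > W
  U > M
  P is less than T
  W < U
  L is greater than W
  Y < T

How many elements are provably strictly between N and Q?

1

Chaining upward from N reaches: Z, Y, S, T.
Chaining downward from Q reaches: X, Z, W, V, L.
Strictly between N and Q are those in both lists: Z — 1 element.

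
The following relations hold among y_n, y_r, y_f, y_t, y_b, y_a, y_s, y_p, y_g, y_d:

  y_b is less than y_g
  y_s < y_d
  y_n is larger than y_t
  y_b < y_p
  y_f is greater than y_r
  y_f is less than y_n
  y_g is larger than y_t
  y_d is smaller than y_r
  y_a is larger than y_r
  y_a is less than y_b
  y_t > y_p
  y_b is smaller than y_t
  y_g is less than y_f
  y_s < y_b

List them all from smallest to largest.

y_s < y_d < y_r < y_a < y_b < y_p < y_t < y_g < y_f < y_n

Nothing is placed below y_s, so it is least; from there y_s < y_d; y_d < y_r; y_r < y_a; y_a < y_b; y_b < y_p; y_p < y_t; y_t < y_g; y_g < y_f; y_f < y_n, each given directly.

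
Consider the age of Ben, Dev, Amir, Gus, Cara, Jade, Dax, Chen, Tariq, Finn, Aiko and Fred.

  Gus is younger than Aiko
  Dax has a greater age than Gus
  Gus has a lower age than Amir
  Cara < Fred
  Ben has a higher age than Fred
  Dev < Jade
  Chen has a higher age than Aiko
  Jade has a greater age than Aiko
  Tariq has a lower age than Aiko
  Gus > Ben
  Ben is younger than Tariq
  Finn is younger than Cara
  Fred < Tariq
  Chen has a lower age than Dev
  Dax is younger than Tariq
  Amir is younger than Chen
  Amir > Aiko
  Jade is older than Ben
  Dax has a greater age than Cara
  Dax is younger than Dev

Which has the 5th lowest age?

The consecutive relations fix a unique order: Finn < Cara < Fred < Ben < Gus < Dax < Tariq < Aiko < Amir < Chen < Dev < Jade.
The 5th smallest is Gus.

Gus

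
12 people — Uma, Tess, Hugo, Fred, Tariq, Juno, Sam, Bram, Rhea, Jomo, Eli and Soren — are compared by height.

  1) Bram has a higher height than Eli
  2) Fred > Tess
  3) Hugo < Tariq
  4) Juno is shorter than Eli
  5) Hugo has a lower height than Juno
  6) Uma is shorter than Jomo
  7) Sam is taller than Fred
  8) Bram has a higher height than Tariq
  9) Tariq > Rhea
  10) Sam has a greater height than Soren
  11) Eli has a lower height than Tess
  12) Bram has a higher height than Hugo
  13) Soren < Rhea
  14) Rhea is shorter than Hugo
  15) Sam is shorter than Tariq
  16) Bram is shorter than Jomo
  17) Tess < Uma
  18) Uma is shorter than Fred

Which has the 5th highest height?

Fred

Chaining the given pairs: Soren < Rhea < Hugo < Juno < Eli < Tess < Uma < Fred < Sam < Tariq < Bram < Jomo.
The 5th largest is Fred.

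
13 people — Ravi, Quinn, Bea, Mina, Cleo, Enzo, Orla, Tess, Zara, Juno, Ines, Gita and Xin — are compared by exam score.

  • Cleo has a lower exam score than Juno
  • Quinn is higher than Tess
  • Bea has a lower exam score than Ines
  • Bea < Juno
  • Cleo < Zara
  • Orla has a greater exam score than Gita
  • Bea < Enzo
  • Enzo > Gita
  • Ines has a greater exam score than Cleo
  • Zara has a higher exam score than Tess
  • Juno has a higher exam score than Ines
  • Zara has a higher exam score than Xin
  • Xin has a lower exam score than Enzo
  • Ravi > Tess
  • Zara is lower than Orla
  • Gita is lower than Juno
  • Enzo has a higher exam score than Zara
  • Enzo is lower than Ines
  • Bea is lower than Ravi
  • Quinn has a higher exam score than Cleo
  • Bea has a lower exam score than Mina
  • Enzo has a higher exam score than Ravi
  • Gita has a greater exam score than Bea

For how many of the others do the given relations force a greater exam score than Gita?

From Gita the given relations immediately reach Enzo, Orla, Juno.
From those, Ines — 4 in total.
Nothing else is reachable above Gita; 4 in all.

4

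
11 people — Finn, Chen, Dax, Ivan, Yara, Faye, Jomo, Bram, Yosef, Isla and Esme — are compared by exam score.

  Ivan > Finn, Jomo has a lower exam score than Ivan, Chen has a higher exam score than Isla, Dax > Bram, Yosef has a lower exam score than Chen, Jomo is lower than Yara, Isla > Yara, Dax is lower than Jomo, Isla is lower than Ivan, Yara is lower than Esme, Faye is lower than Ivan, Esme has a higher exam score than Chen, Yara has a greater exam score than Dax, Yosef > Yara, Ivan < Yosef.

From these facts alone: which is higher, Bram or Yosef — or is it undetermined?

Bram < Dax and Dax < Jomo give Bram < Jomo.
With Jomo < Yara: Bram < Dax < Jomo < Yara.
Then Yara < Isla extends the chain to Isla.
Then Isla < Ivan extends the chain to Ivan.
Then Ivan < Yosef extends the chain to Yosef.
So Yosef is higher.

Yosef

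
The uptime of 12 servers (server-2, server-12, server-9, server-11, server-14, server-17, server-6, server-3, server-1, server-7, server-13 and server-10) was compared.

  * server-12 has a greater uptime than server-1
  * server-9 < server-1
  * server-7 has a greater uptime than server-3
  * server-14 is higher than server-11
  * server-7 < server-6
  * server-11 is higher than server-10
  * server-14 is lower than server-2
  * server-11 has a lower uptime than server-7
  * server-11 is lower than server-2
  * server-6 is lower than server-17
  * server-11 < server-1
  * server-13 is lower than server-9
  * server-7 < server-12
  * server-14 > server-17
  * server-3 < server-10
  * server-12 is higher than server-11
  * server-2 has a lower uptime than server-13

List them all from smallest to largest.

server-3 < server-10 < server-11 < server-7 < server-6 < server-17 < server-14 < server-2 < server-13 < server-9 < server-1 < server-12

Nothing is placed below server-3, so it is least; from there server-3 < server-10; server-10 < server-11; server-11 < server-7; server-7 < server-6; server-6 < server-17; server-17 < server-14; server-14 < server-2; server-2 < server-13; server-13 < server-9; server-9 < server-1; server-1 < server-12, each given directly.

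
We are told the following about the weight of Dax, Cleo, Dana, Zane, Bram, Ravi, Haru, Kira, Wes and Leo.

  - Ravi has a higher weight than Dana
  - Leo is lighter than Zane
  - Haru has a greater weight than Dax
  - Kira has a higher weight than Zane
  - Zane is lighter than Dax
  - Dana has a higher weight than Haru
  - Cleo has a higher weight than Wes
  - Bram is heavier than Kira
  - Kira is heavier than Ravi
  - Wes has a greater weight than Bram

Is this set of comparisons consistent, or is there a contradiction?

Every relation is compatible with Leo < Zane < Dax < Haru < Dana < Ravi < Kira < Bram < Wes < Cleo; the set is consistent.

consistent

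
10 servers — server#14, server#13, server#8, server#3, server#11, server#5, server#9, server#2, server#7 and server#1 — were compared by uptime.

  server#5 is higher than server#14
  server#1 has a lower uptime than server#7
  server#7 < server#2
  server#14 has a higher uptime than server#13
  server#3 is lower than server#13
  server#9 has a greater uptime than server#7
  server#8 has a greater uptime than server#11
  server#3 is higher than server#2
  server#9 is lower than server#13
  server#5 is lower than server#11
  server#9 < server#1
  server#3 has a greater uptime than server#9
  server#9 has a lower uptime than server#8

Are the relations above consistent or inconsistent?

inconsistent

Chaining the given relations yields server#9 < server#1 < server#7, so server#9 < server#7. But one relation states server#7 < server#9. These cannot both hold.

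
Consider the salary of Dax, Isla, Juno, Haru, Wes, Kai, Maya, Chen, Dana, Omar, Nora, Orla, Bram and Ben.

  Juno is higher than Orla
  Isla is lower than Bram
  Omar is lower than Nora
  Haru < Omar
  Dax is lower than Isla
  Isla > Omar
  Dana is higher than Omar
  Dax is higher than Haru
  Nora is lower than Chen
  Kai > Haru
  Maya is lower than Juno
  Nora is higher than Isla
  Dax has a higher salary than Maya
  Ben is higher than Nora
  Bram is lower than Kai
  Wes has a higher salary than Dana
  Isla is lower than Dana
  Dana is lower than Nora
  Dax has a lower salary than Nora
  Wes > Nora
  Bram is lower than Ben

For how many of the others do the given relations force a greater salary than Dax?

8

Directly above Dax: Isla, Nora.
One step further: Dana, Bram, Wes, Chen, Ben (7 so far).
One step further: Kai (8 so far).
Nothing else is reachable above Dax; 8 in all.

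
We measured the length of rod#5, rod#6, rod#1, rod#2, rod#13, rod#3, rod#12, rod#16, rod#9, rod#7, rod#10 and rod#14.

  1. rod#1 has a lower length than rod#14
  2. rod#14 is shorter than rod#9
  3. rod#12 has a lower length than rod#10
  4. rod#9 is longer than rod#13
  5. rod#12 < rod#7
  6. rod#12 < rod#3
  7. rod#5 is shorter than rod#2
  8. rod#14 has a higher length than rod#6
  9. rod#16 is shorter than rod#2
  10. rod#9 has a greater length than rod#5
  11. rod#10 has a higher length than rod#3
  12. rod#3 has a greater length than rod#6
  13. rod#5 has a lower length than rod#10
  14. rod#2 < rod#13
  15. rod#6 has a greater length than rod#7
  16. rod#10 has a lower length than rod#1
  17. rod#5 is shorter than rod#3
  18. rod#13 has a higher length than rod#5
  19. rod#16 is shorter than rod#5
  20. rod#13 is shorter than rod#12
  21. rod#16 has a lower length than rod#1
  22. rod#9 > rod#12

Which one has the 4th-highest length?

Chaining the given pairs: rod#16 < rod#5 < rod#2 < rod#13 < rod#12 < rod#7 < rod#6 < rod#3 < rod#10 < rod#1 < rod#14 < rod#9.
The 4th largest is rod#10.

rod#10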